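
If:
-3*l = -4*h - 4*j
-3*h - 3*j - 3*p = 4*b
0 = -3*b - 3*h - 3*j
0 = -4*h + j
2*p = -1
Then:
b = 3/2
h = -3/10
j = -6/5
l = -2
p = -1/2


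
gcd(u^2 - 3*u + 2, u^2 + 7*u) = 1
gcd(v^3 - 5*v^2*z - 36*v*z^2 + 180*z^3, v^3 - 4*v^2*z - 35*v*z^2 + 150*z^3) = -v^2 - v*z + 30*z^2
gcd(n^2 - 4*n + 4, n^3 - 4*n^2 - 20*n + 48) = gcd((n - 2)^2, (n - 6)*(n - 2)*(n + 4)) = n - 2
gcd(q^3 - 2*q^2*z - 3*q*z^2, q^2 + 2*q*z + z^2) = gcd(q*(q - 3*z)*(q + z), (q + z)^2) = q + z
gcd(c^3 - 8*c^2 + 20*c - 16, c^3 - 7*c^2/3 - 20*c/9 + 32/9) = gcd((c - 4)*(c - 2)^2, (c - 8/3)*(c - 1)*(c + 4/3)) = 1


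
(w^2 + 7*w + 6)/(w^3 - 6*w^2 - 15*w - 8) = (w + 6)/(w^2 - 7*w - 8)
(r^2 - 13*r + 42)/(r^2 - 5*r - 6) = (r - 7)/(r + 1)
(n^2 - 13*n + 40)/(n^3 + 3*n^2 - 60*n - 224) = (n - 5)/(n^2 + 11*n + 28)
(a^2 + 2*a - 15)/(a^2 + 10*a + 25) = (a - 3)/(a + 5)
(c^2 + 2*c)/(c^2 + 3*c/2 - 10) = 2*c*(c + 2)/(2*c^2 + 3*c - 20)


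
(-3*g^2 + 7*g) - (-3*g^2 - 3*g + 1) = 10*g - 1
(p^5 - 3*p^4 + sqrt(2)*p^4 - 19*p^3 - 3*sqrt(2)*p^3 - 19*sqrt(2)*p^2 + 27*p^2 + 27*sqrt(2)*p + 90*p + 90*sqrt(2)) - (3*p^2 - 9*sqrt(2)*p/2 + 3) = p^5 - 3*p^4 + sqrt(2)*p^4 - 19*p^3 - 3*sqrt(2)*p^3 - 19*sqrt(2)*p^2 + 24*p^2 + 63*sqrt(2)*p/2 + 90*p - 3 + 90*sqrt(2)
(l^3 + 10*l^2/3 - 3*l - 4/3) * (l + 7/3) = l^4 + 17*l^3/3 + 43*l^2/9 - 25*l/3 - 28/9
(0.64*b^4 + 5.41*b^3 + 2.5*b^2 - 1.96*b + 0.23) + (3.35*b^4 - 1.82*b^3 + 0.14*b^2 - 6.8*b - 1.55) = 3.99*b^4 + 3.59*b^3 + 2.64*b^2 - 8.76*b - 1.32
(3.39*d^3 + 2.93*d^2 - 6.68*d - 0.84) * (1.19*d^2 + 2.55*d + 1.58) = 4.0341*d^5 + 12.1312*d^4 + 4.8785*d^3 - 13.4042*d^2 - 12.6964*d - 1.3272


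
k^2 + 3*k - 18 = (k - 3)*(k + 6)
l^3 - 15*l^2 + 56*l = l*(l - 8)*(l - 7)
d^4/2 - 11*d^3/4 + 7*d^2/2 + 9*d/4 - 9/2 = (d/2 + 1/2)*(d - 3)*(d - 2)*(d - 3/2)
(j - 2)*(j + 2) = j^2 - 4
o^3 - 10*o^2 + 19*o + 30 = (o - 6)*(o - 5)*(o + 1)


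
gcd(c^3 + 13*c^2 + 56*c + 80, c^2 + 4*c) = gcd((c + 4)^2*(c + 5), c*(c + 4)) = c + 4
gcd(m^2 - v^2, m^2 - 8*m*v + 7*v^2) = -m + v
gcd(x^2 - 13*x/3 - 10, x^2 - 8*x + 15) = 1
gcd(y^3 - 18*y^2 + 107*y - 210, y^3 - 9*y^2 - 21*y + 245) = y - 7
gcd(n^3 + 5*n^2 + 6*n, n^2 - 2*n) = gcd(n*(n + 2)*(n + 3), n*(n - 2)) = n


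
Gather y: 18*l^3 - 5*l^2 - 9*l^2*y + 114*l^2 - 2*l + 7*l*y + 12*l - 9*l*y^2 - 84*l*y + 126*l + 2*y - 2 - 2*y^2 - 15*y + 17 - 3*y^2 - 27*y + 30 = 18*l^3 + 109*l^2 + 136*l + y^2*(-9*l - 5) + y*(-9*l^2 - 77*l - 40) + 45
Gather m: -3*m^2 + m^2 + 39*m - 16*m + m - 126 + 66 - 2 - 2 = -2*m^2 + 24*m - 64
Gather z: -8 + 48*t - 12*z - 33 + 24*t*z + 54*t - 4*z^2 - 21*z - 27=102*t - 4*z^2 + z*(24*t - 33) - 68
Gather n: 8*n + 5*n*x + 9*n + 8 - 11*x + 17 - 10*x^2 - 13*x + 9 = n*(5*x + 17) - 10*x^2 - 24*x + 34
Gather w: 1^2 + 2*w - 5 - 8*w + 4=-6*w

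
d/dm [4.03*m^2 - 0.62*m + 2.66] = 8.06*m - 0.62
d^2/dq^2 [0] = 0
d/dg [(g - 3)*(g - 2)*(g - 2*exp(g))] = -2*g^2*exp(g) + 3*g^2 + 6*g*exp(g) - 10*g - 2*exp(g) + 6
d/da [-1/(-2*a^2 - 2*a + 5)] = 2*(-2*a - 1)/(2*a^2 + 2*a - 5)^2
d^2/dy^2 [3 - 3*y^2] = -6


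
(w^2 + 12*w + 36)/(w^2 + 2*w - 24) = (w + 6)/(w - 4)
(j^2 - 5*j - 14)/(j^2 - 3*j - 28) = (j + 2)/(j + 4)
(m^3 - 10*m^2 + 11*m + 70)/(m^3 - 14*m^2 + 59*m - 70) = (m + 2)/(m - 2)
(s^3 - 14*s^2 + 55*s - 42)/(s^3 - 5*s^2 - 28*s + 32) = (s^2 - 13*s + 42)/(s^2 - 4*s - 32)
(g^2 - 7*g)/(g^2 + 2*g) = (g - 7)/(g + 2)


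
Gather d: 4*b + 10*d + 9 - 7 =4*b + 10*d + 2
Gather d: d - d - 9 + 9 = 0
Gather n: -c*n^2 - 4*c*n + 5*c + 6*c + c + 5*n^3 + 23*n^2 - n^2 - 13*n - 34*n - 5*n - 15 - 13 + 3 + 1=12*c + 5*n^3 + n^2*(22 - c) + n*(-4*c - 52) - 24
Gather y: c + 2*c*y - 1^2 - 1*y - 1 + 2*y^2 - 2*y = c + 2*y^2 + y*(2*c - 3) - 2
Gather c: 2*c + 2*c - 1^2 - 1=4*c - 2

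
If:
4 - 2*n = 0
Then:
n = 2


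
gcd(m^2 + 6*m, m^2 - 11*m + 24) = 1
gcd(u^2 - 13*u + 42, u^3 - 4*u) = 1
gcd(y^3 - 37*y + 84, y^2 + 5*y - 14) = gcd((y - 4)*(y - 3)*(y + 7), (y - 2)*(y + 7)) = y + 7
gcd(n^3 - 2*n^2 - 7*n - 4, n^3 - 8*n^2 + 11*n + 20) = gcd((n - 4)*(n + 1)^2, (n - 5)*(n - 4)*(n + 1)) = n^2 - 3*n - 4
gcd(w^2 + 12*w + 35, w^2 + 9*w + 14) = w + 7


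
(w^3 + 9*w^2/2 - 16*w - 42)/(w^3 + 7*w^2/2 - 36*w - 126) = (2*w^2 - 3*w - 14)/(2*w^2 - 5*w - 42)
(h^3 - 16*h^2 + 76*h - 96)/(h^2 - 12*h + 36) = (h^2 - 10*h + 16)/(h - 6)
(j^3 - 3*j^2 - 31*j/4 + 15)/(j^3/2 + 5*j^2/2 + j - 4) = (4*j^3 - 12*j^2 - 31*j + 60)/(2*(j^3 + 5*j^2 + 2*j - 8))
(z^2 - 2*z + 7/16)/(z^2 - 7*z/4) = (z - 1/4)/z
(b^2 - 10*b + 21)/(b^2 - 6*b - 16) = (-b^2 + 10*b - 21)/(-b^2 + 6*b + 16)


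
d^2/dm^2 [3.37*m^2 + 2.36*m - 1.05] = 6.74000000000000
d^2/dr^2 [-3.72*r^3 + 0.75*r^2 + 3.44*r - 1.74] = 1.5 - 22.32*r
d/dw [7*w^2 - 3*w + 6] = 14*w - 3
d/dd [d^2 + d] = 2*d + 1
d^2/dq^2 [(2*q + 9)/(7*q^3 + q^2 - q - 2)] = 2*((2*q + 9)*(21*q^2 + 2*q - 1)^2 + (-42*q^2 - 4*q - (2*q + 9)*(21*q + 1) + 2)*(7*q^3 + q^2 - q - 2))/(7*q^3 + q^2 - q - 2)^3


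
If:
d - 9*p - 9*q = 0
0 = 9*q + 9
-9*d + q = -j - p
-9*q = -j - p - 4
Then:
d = -14/9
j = -1120/81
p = 67/81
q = -1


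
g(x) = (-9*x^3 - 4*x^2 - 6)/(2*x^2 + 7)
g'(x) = -4*x*(-9*x^3 - 4*x^2 - 6)/(2*x^2 + 7)^2 + (-27*x^2 - 8*x)/(2*x^2 + 7) = x*(-18*x^3 - 189*x - 32)/(4*x^4 + 28*x^2 + 49)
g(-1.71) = 2.13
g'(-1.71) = -3.95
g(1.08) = -2.36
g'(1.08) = -3.21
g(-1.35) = 0.83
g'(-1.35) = -3.19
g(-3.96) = 12.78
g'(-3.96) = -4.94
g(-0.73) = -0.57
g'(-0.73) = -1.27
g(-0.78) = -0.51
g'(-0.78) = -1.43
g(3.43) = -13.63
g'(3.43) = -5.18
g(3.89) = -16.00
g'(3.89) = -5.12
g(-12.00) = 50.75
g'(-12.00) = -4.60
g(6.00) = -26.51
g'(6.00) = -4.86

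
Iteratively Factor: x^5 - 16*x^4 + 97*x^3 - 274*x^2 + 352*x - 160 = (x - 5)*(x^4 - 11*x^3 + 42*x^2 - 64*x + 32) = (x - 5)*(x - 1)*(x^3 - 10*x^2 + 32*x - 32) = (x - 5)*(x - 4)*(x - 1)*(x^2 - 6*x + 8) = (x - 5)*(x - 4)*(x - 2)*(x - 1)*(x - 4)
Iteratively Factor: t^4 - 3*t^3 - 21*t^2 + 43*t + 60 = (t + 4)*(t^3 - 7*t^2 + 7*t + 15) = (t - 3)*(t + 4)*(t^2 - 4*t - 5) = (t - 3)*(t + 1)*(t + 4)*(t - 5)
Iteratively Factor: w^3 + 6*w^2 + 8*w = (w + 2)*(w^2 + 4*w) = w*(w + 2)*(w + 4)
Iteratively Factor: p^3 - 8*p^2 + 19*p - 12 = (p - 1)*(p^2 - 7*p + 12) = (p - 3)*(p - 1)*(p - 4)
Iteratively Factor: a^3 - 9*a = (a - 3)*(a^2 + 3*a) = a*(a - 3)*(a + 3)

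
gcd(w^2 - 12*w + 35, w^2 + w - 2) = 1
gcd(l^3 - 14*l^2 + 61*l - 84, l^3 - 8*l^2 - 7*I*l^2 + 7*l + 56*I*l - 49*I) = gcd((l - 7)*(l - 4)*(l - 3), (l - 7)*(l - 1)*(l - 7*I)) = l - 7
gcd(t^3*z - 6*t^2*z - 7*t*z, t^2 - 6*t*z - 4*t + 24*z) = 1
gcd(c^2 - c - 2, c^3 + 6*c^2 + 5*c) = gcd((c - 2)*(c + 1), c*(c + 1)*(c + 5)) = c + 1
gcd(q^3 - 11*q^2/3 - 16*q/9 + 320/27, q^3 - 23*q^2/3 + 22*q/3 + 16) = q - 8/3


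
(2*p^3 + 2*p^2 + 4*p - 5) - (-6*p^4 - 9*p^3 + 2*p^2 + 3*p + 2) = 6*p^4 + 11*p^3 + p - 7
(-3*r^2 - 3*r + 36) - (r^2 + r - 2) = -4*r^2 - 4*r + 38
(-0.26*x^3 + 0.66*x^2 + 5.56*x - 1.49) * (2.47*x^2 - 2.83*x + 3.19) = -0.6422*x^5 + 2.366*x^4 + 11.036*x^3 - 17.3097*x^2 + 21.9531*x - 4.7531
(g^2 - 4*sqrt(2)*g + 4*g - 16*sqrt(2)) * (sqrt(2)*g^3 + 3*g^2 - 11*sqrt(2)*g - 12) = sqrt(2)*g^5 - 5*g^4 + 4*sqrt(2)*g^4 - 23*sqrt(2)*g^3 - 20*g^3 - 92*sqrt(2)*g^2 + 76*g^2 + 48*sqrt(2)*g + 304*g + 192*sqrt(2)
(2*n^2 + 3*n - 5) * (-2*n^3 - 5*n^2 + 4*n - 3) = -4*n^5 - 16*n^4 + 3*n^3 + 31*n^2 - 29*n + 15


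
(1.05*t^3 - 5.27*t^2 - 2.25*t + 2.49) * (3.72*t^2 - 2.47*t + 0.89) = 3.906*t^5 - 22.1979*t^4 + 5.5814*t^3 + 10.13*t^2 - 8.1528*t + 2.2161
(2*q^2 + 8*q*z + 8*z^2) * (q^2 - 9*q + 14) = 2*q^4 + 8*q^3*z - 18*q^3 + 8*q^2*z^2 - 72*q^2*z + 28*q^2 - 72*q*z^2 + 112*q*z + 112*z^2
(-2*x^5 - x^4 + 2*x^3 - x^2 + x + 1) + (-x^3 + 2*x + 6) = -2*x^5 - x^4 + x^3 - x^2 + 3*x + 7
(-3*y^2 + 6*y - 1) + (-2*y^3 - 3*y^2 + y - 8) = -2*y^3 - 6*y^2 + 7*y - 9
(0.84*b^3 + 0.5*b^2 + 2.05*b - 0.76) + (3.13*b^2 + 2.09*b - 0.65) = 0.84*b^3 + 3.63*b^2 + 4.14*b - 1.41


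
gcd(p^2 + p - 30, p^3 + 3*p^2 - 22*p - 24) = p + 6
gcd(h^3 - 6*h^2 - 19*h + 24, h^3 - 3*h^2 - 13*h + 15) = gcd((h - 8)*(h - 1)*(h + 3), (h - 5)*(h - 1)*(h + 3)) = h^2 + 2*h - 3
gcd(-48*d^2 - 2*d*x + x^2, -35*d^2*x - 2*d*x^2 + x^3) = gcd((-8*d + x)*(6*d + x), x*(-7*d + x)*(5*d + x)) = 1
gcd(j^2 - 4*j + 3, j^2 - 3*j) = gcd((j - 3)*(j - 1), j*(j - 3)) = j - 3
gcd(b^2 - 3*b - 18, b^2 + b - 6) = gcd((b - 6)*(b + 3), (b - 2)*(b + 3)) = b + 3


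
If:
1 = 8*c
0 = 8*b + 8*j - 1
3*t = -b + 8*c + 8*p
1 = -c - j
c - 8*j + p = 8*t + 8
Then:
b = 5/4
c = 1/8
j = -9/8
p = 43/488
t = 37/244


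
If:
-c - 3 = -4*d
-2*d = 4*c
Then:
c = -1/3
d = 2/3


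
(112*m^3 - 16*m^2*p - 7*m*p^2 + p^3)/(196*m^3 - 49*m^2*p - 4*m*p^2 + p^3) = (4*m + p)/(7*m + p)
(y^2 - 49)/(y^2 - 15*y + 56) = (y + 7)/(y - 8)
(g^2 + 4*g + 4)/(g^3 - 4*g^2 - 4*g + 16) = (g + 2)/(g^2 - 6*g + 8)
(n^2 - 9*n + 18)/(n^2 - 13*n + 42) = (n - 3)/(n - 7)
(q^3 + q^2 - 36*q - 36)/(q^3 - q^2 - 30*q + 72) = (q^2 - 5*q - 6)/(q^2 - 7*q + 12)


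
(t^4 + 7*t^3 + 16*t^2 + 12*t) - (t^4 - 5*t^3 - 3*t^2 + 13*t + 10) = 12*t^3 + 19*t^2 - t - 10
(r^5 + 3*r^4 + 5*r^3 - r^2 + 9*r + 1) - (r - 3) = r^5 + 3*r^4 + 5*r^3 - r^2 + 8*r + 4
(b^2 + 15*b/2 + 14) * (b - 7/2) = b^3 + 4*b^2 - 49*b/4 - 49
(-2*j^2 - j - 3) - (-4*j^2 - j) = 2*j^2 - 3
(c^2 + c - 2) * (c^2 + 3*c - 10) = c^4 + 4*c^3 - 9*c^2 - 16*c + 20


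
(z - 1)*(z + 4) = z^2 + 3*z - 4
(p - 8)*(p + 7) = p^2 - p - 56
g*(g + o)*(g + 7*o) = g^3 + 8*g^2*o + 7*g*o^2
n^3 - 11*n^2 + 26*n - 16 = (n - 8)*(n - 2)*(n - 1)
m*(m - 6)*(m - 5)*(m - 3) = m^4 - 14*m^3 + 63*m^2 - 90*m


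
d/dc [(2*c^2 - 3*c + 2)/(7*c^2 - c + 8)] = (19*c^2 + 4*c - 22)/(49*c^4 - 14*c^3 + 113*c^2 - 16*c + 64)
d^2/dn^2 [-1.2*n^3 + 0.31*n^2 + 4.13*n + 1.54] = 0.62 - 7.2*n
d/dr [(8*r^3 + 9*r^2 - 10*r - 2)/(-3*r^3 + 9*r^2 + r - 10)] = (99*r^4 - 44*r^3 - 159*r^2 - 144*r + 102)/(9*r^6 - 54*r^5 + 75*r^4 + 78*r^3 - 179*r^2 - 20*r + 100)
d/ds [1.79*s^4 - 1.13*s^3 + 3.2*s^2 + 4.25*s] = 7.16*s^3 - 3.39*s^2 + 6.4*s + 4.25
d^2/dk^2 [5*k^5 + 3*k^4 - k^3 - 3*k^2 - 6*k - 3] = 100*k^3 + 36*k^2 - 6*k - 6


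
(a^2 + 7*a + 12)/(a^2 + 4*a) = (a + 3)/a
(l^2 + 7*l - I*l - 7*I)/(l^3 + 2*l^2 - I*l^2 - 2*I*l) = (l + 7)/(l*(l + 2))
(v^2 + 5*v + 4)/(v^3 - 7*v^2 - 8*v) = (v + 4)/(v*(v - 8))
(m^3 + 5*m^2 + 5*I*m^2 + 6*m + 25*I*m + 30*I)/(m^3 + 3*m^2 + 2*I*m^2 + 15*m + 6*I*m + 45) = (m + 2)/(m - 3*I)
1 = 1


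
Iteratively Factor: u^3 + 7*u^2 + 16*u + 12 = (u + 2)*(u^2 + 5*u + 6) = (u + 2)^2*(u + 3)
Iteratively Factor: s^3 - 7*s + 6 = (s - 2)*(s^2 + 2*s - 3) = (s - 2)*(s - 1)*(s + 3)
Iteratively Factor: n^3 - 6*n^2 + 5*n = (n - 5)*(n^2 - n) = (n - 5)*(n - 1)*(n)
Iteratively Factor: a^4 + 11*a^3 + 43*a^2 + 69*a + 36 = (a + 4)*(a^3 + 7*a^2 + 15*a + 9) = (a + 3)*(a + 4)*(a^2 + 4*a + 3) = (a + 3)^2*(a + 4)*(a + 1)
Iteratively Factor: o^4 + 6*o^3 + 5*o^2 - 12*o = (o + 3)*(o^3 + 3*o^2 - 4*o) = (o - 1)*(o + 3)*(o^2 + 4*o) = (o - 1)*(o + 3)*(o + 4)*(o)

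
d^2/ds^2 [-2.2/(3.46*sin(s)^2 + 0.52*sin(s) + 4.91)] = (105.35008*sin(s)^4 + 11.87472*sin(s)^3 - 306.92992*sin(s)^2 - 29.36648*sin(s) + 73.56008)/(3.46*sin(s)^2 + 0.52*sin(s) + 4.91)^3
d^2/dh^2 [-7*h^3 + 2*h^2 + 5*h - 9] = 4 - 42*h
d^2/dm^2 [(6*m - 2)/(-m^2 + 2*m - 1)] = 12*(-m - 1)/(m^4 - 4*m^3 + 6*m^2 - 4*m + 1)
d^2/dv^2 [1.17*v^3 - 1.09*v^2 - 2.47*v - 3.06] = 7.02*v - 2.18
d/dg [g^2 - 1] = 2*g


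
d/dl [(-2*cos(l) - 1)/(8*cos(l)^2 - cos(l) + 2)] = (16*sin(l)^2 - 16*cos(l) - 11)*sin(l)/(8*sin(l)^2 + cos(l) - 10)^2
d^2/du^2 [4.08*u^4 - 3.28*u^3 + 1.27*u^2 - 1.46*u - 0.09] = 48.96*u^2 - 19.68*u + 2.54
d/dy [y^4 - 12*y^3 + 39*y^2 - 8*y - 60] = 4*y^3 - 36*y^2 + 78*y - 8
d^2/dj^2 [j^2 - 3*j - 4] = 2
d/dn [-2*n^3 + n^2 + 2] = 2*n*(1 - 3*n)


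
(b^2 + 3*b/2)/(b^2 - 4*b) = (b + 3/2)/(b - 4)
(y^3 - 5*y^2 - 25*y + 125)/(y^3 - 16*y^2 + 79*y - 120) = (y^2 - 25)/(y^2 - 11*y + 24)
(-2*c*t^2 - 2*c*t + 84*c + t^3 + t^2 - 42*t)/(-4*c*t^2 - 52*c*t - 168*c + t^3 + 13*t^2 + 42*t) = (-2*c*t + 12*c + t^2 - 6*t)/(-4*c*t - 24*c + t^2 + 6*t)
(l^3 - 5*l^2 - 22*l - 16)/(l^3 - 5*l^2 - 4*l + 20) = (l^2 - 7*l - 8)/(l^2 - 7*l + 10)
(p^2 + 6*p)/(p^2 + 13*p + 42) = p/(p + 7)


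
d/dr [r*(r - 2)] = 2*r - 2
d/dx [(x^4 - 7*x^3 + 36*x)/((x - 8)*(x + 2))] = (2*x^3 - 33*x^2 + 144*x - 144)/(x^2 - 16*x + 64)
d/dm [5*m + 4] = 5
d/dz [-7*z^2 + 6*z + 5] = 6 - 14*z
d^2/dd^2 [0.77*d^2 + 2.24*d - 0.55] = 1.54000000000000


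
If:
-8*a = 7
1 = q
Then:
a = -7/8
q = 1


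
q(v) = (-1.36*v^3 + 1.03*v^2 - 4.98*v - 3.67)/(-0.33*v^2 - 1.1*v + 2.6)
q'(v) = (0.66*v + 1.1)*(-1.36*v^3 + 1.03*v^2 - 4.98*v - 3.67)/(-0.33*v^2 - 1.1*v + 2.6)^2 + (-4.08*v^2 + 2.06*v - 4.98)/(-0.33*v^2 - 1.1*v + 2.6)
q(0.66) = -3.99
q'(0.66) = -6.66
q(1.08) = -9.31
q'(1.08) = -23.74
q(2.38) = 14.85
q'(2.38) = -8.73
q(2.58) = 13.56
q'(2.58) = -4.60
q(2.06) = 20.11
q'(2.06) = -29.46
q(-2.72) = 14.24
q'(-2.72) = -16.08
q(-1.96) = 5.82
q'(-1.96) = -7.40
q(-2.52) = 11.35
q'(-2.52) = -12.96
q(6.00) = 18.28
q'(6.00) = 2.96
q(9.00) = 28.11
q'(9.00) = 3.50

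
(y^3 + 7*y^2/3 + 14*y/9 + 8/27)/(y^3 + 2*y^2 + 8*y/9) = (y + 1/3)/y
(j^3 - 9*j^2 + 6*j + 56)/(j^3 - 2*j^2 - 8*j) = (j - 7)/j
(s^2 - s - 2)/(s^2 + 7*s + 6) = (s - 2)/(s + 6)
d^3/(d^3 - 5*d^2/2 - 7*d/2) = 2*d^2/(2*d^2 - 5*d - 7)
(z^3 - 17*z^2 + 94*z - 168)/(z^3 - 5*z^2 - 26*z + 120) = (z - 7)/(z + 5)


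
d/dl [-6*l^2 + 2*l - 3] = 2 - 12*l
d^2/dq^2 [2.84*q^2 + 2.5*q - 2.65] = 5.68000000000000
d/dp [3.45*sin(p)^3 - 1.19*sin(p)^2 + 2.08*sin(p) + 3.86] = (10.35*sin(p)^2 - 2.38*sin(p) + 2.08)*cos(p)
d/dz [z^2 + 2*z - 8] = 2*z + 2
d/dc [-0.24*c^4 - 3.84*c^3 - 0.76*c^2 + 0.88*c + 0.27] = -0.96*c^3 - 11.52*c^2 - 1.52*c + 0.88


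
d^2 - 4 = (d - 2)*(d + 2)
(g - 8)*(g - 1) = g^2 - 9*g + 8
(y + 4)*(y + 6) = y^2 + 10*y + 24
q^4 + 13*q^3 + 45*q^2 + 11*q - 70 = (q - 1)*(q + 2)*(q + 5)*(q + 7)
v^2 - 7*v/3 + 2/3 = (v - 2)*(v - 1/3)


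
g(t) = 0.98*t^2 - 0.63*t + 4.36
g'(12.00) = 22.89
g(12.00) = 137.92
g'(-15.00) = -30.03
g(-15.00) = 234.31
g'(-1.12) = -2.83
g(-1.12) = 6.29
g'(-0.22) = -1.06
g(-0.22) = 4.55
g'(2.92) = 5.09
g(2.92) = 10.88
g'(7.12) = 13.33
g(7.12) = 49.55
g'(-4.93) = -10.29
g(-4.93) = 31.28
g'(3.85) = 6.92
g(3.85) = 16.46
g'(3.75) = 6.72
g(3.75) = 15.78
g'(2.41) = 4.09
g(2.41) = 8.53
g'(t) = 1.96*t - 0.63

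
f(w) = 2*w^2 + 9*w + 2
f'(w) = 4*w + 9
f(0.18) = 3.68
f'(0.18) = 9.72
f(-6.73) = 32.02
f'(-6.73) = -17.92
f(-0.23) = 0.04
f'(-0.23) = 8.08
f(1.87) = 25.82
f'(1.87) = 16.48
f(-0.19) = 0.36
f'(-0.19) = 8.24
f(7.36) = 176.58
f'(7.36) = 38.44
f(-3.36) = -5.66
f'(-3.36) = -4.44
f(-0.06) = 1.47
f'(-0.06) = 8.76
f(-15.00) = 317.00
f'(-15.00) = -51.00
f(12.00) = 398.00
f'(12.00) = 57.00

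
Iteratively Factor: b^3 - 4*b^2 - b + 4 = (b + 1)*(b^2 - 5*b + 4) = (b - 4)*(b + 1)*(b - 1)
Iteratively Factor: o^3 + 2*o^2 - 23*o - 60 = (o + 3)*(o^2 - o - 20) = (o + 3)*(o + 4)*(o - 5)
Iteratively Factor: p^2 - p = (p)*(p - 1)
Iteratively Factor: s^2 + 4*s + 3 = (s + 3)*(s + 1)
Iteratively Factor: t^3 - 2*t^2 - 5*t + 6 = (t - 3)*(t^2 + t - 2) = (t - 3)*(t + 2)*(t - 1)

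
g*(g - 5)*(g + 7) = g^3 + 2*g^2 - 35*g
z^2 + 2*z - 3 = (z - 1)*(z + 3)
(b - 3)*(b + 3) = b^2 - 9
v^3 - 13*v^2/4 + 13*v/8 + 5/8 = (v - 5/2)*(v - 1)*(v + 1/4)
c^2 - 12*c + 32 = (c - 8)*(c - 4)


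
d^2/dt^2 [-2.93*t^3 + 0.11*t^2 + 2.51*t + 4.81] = 0.22 - 17.58*t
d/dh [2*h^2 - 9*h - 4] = 4*h - 9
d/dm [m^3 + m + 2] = 3*m^2 + 1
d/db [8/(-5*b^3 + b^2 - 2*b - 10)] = 8*(15*b^2 - 2*b + 2)/(5*b^3 - b^2 + 2*b + 10)^2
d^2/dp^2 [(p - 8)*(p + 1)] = 2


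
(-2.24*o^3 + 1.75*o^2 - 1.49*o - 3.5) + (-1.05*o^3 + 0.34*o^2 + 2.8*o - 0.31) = -3.29*o^3 + 2.09*o^2 + 1.31*o - 3.81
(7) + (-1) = 6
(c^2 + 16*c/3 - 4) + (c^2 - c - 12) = 2*c^2 + 13*c/3 - 16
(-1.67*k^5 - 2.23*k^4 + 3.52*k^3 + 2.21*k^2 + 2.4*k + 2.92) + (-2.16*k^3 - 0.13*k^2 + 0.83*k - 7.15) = -1.67*k^5 - 2.23*k^4 + 1.36*k^3 + 2.08*k^2 + 3.23*k - 4.23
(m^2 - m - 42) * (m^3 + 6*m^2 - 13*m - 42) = m^5 + 5*m^4 - 61*m^3 - 281*m^2 + 588*m + 1764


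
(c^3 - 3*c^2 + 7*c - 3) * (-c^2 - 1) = -c^5 + 3*c^4 - 8*c^3 + 6*c^2 - 7*c + 3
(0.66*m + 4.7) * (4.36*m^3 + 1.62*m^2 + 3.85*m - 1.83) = 2.8776*m^4 + 21.5612*m^3 + 10.155*m^2 + 16.8872*m - 8.601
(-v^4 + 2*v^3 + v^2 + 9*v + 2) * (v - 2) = -v^5 + 4*v^4 - 3*v^3 + 7*v^2 - 16*v - 4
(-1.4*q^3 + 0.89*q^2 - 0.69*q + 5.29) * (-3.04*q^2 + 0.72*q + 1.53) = 4.256*q^5 - 3.7136*q^4 + 0.5964*q^3 - 15.2167*q^2 + 2.7531*q + 8.0937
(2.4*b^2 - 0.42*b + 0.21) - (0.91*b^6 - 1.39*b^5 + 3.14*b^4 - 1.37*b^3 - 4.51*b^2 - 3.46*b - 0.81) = -0.91*b^6 + 1.39*b^5 - 3.14*b^4 + 1.37*b^3 + 6.91*b^2 + 3.04*b + 1.02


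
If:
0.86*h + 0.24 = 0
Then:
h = -0.28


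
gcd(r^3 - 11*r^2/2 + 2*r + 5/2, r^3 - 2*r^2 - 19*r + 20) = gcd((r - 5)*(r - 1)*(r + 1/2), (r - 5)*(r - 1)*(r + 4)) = r^2 - 6*r + 5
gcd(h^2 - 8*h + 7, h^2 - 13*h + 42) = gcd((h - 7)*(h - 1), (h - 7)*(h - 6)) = h - 7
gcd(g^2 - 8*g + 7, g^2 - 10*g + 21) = g - 7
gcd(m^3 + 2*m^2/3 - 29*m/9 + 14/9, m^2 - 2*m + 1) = m - 1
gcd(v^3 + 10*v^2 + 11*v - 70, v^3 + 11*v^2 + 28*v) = v + 7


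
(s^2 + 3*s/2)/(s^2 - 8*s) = (s + 3/2)/(s - 8)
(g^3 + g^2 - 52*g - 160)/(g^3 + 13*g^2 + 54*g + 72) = (g^2 - 3*g - 40)/(g^2 + 9*g + 18)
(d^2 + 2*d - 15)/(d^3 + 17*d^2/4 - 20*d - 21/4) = 4*(d + 5)/(4*d^2 + 29*d + 7)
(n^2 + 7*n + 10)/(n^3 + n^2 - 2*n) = (n + 5)/(n*(n - 1))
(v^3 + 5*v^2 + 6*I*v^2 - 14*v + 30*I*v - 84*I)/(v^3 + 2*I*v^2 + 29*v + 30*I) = (v^2 + 5*v - 14)/(v^2 - 4*I*v + 5)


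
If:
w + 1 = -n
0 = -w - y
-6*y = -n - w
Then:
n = -7/6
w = 1/6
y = -1/6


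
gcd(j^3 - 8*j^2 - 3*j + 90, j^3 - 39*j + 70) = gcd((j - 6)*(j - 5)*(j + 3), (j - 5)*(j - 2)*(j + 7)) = j - 5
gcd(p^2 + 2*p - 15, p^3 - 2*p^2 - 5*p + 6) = p - 3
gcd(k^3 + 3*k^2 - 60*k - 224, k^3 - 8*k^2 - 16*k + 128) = k^2 - 4*k - 32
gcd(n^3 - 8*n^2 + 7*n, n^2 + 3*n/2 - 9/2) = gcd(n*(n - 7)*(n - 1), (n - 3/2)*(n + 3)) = 1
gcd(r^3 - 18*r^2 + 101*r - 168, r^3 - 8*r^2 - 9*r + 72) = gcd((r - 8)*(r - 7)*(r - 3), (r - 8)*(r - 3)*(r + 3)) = r^2 - 11*r + 24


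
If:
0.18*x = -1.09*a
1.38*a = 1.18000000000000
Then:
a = 0.86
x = -5.18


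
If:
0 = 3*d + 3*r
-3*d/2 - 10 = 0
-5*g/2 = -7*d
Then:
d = -20/3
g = -56/3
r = 20/3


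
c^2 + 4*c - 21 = (c - 3)*(c + 7)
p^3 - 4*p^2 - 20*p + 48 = (p - 6)*(p - 2)*(p + 4)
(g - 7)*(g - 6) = g^2 - 13*g + 42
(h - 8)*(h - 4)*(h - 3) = h^3 - 15*h^2 + 68*h - 96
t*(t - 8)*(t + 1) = t^3 - 7*t^2 - 8*t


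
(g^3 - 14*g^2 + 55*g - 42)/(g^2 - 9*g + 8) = (g^2 - 13*g + 42)/(g - 8)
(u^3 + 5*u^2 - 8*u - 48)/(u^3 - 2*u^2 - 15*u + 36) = (u + 4)/(u - 3)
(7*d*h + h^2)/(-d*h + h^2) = (-7*d - h)/(d - h)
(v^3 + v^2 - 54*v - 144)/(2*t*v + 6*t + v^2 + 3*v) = (v^2 - 2*v - 48)/(2*t + v)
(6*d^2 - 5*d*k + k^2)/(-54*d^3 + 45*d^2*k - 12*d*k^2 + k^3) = (-2*d + k)/(18*d^2 - 9*d*k + k^2)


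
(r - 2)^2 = r^2 - 4*r + 4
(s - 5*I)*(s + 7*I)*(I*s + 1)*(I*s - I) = -s^4 + s^3 - I*s^3 - 37*s^2 + I*s^2 + 37*s + 35*I*s - 35*I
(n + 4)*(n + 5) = n^2 + 9*n + 20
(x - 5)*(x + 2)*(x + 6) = x^3 + 3*x^2 - 28*x - 60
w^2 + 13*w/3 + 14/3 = (w + 2)*(w + 7/3)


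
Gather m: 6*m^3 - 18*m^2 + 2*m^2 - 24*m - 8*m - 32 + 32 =6*m^3 - 16*m^2 - 32*m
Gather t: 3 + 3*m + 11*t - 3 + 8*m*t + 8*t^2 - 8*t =3*m + 8*t^2 + t*(8*m + 3)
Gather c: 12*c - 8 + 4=12*c - 4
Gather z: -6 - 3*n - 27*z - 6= -3*n - 27*z - 12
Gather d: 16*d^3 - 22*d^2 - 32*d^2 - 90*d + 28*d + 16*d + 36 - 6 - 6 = 16*d^3 - 54*d^2 - 46*d + 24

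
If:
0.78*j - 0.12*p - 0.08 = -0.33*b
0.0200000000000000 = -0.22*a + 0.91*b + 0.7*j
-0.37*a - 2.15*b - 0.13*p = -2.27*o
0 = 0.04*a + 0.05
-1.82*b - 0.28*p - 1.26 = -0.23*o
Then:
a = -1.25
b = -6.12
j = 7.59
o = -4.18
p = 31.85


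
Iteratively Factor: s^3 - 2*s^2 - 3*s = (s)*(s^2 - 2*s - 3) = s*(s + 1)*(s - 3)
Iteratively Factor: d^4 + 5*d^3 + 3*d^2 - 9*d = (d + 3)*(d^3 + 2*d^2 - 3*d) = (d - 1)*(d + 3)*(d^2 + 3*d) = d*(d - 1)*(d + 3)*(d + 3)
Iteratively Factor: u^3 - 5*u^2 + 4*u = (u - 4)*(u^2 - u) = (u - 4)*(u - 1)*(u)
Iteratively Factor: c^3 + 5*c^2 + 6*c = (c)*(c^2 + 5*c + 6) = c*(c + 2)*(c + 3)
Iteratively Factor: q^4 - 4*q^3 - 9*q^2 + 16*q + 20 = (q + 2)*(q^3 - 6*q^2 + 3*q + 10) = (q + 1)*(q + 2)*(q^2 - 7*q + 10) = (q - 2)*(q + 1)*(q + 2)*(q - 5)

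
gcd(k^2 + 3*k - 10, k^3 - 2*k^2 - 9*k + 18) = k - 2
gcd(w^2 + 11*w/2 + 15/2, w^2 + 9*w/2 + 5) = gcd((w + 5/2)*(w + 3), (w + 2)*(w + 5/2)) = w + 5/2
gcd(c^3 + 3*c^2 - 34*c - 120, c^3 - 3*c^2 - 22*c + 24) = c^2 - 2*c - 24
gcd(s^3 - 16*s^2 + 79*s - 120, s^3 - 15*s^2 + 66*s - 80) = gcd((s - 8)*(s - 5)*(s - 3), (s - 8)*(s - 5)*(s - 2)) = s^2 - 13*s + 40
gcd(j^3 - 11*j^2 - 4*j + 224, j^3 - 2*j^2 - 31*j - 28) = j^2 - 3*j - 28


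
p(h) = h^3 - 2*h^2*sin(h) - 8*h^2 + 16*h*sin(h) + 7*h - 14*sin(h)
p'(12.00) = 171.35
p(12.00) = 719.02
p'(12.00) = 171.35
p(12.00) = 719.02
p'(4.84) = 5.28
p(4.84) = -56.60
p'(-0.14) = -9.13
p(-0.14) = 1.13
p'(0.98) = 4.10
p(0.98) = -0.08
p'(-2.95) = 152.18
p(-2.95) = -100.97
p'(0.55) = 1.37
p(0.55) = -1.44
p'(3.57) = -28.64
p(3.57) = -38.79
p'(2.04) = -10.83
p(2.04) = -1.32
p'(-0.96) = -9.02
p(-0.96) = 10.58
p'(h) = -2*h^2*cos(h) + 3*h^2 - 4*h*sin(h) + 16*h*cos(h) - 16*h + 16*sin(h) - 14*cos(h) + 7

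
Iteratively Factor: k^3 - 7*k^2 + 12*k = (k)*(k^2 - 7*k + 12) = k*(k - 4)*(k - 3)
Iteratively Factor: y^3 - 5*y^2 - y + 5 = (y + 1)*(y^2 - 6*y + 5) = (y - 1)*(y + 1)*(y - 5)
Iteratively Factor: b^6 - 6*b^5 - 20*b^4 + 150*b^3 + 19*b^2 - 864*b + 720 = (b - 3)*(b^5 - 3*b^4 - 29*b^3 + 63*b^2 + 208*b - 240) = (b - 3)*(b + 3)*(b^4 - 6*b^3 - 11*b^2 + 96*b - 80) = (b - 3)*(b - 1)*(b + 3)*(b^3 - 5*b^2 - 16*b + 80) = (b - 5)*(b - 3)*(b - 1)*(b + 3)*(b^2 - 16) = (b - 5)*(b - 3)*(b - 1)*(b + 3)*(b + 4)*(b - 4)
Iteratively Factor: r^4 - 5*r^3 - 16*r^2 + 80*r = (r - 5)*(r^3 - 16*r) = r*(r - 5)*(r^2 - 16) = r*(r - 5)*(r - 4)*(r + 4)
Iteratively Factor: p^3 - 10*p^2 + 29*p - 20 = (p - 5)*(p^2 - 5*p + 4) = (p - 5)*(p - 1)*(p - 4)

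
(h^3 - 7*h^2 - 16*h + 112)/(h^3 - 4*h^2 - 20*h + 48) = (h^2 - 11*h + 28)/(h^2 - 8*h + 12)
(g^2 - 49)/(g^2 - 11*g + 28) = (g + 7)/(g - 4)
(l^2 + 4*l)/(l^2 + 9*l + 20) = l/(l + 5)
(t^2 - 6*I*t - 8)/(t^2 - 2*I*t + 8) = (t - 2*I)/(t + 2*I)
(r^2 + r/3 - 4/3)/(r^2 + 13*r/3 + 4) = (r - 1)/(r + 3)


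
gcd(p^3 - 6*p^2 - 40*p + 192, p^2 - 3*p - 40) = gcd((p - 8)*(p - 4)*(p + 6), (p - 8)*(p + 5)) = p - 8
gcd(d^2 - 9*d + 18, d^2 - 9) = d - 3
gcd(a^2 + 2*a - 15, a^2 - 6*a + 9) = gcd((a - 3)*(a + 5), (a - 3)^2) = a - 3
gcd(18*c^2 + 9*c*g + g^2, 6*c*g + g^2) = 6*c + g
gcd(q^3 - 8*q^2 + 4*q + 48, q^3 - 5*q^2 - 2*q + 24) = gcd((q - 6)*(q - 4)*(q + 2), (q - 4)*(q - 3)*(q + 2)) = q^2 - 2*q - 8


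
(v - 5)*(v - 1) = v^2 - 6*v + 5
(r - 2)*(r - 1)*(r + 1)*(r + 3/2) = r^4 - r^3/2 - 4*r^2 + r/2 + 3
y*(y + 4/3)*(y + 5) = y^3 + 19*y^2/3 + 20*y/3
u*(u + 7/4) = u^2 + 7*u/4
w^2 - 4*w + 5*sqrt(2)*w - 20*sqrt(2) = (w - 4)*(w + 5*sqrt(2))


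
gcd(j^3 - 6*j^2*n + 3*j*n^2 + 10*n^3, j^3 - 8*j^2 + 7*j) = 1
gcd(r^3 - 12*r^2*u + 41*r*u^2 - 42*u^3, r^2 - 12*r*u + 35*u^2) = r - 7*u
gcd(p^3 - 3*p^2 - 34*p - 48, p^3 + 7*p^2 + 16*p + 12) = p^2 + 5*p + 6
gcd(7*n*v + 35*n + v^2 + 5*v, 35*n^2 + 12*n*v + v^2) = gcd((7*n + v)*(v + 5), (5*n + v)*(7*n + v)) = 7*n + v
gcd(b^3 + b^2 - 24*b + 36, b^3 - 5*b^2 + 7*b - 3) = b - 3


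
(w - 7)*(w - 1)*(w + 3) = w^3 - 5*w^2 - 17*w + 21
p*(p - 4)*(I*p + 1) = I*p^3 + p^2 - 4*I*p^2 - 4*p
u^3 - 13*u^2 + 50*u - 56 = (u - 7)*(u - 4)*(u - 2)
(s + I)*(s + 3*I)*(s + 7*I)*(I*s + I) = I*s^4 - 11*s^3 + I*s^3 - 11*s^2 - 31*I*s^2 + 21*s - 31*I*s + 21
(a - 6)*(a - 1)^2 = a^3 - 8*a^2 + 13*a - 6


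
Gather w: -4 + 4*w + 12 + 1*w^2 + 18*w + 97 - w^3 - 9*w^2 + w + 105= -w^3 - 8*w^2 + 23*w + 210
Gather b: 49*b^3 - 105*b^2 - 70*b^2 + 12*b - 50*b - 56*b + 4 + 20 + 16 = 49*b^3 - 175*b^2 - 94*b + 40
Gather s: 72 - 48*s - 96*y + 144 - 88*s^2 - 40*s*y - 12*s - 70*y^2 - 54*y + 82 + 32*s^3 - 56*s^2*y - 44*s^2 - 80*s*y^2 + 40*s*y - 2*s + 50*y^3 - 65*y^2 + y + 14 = 32*s^3 + s^2*(-56*y - 132) + s*(-80*y^2 - 62) + 50*y^3 - 135*y^2 - 149*y + 312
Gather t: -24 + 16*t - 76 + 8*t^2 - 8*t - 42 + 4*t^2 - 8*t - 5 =12*t^2 - 147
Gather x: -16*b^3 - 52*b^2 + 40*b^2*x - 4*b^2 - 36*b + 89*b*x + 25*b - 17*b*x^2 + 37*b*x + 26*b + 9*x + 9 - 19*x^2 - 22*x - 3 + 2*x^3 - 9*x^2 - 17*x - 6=-16*b^3 - 56*b^2 + 15*b + 2*x^3 + x^2*(-17*b - 28) + x*(40*b^2 + 126*b - 30)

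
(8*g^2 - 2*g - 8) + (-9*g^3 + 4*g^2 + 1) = -9*g^3 + 12*g^2 - 2*g - 7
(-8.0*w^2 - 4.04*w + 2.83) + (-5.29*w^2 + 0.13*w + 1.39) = -13.29*w^2 - 3.91*w + 4.22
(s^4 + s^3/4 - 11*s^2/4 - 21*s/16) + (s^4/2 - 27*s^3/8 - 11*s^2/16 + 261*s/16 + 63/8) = 3*s^4/2 - 25*s^3/8 - 55*s^2/16 + 15*s + 63/8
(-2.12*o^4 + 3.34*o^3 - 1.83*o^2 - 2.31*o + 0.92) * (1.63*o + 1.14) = -3.4556*o^5 + 3.0274*o^4 + 0.8247*o^3 - 5.8515*o^2 - 1.1338*o + 1.0488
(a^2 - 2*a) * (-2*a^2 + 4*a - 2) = -2*a^4 + 8*a^3 - 10*a^2 + 4*a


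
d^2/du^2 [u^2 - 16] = 2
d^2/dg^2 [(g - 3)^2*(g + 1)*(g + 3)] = 12*g^2 - 12*g - 24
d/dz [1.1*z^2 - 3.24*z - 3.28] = 2.2*z - 3.24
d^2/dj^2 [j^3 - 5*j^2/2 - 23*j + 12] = 6*j - 5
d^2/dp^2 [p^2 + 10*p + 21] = 2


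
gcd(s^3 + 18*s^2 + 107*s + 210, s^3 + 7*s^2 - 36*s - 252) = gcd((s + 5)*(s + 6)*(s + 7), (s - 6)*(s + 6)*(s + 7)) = s^2 + 13*s + 42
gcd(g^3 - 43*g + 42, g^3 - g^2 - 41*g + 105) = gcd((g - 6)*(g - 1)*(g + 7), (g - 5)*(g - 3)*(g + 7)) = g + 7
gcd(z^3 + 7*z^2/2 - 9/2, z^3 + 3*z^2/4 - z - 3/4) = z - 1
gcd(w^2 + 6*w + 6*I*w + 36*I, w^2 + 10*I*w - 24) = w + 6*I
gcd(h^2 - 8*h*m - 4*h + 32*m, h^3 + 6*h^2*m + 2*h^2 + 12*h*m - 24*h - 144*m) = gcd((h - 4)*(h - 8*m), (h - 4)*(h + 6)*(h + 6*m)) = h - 4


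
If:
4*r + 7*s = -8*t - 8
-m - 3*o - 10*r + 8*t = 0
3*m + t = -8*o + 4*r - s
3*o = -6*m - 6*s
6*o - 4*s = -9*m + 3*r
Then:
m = -16/1441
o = -3760/18733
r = -10928/18733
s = 2088/18733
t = -15096/18733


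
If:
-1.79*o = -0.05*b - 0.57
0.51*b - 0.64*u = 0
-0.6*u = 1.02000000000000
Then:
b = -2.13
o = 0.26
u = -1.70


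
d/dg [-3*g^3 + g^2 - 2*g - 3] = -9*g^2 + 2*g - 2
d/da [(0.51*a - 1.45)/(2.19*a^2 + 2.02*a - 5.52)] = (-1.1169*a^2 + 6.351*a + 0.1138)/(4.7961*a^4 + 8.8476*a^3 - 20.0972*a^2 - 22.3008*a + 30.4704)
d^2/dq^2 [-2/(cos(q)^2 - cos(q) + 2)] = 2*(-4*sin(q)^4 - 5*sin(q)^2 - 23*cos(q)/4 + 3*cos(3*q)/4 + 7)/(sin(q)^2 + cos(q) - 3)^3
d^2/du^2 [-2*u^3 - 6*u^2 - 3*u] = -12*u - 12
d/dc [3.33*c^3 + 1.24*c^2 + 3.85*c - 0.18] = 9.99*c^2 + 2.48*c + 3.85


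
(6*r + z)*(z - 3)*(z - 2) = 6*r*z^2 - 30*r*z + 36*r + z^3 - 5*z^2 + 6*z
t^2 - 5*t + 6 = (t - 3)*(t - 2)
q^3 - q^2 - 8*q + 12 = (q - 2)^2*(q + 3)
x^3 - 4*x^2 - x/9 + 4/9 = (x - 4)*(x - 1/3)*(x + 1/3)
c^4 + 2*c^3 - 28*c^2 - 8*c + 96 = (c - 4)*(c - 2)*(c + 2)*(c + 6)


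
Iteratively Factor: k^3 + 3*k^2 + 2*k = (k)*(k^2 + 3*k + 2) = k*(k + 2)*(k + 1)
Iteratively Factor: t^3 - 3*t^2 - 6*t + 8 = (t - 4)*(t^2 + t - 2) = (t - 4)*(t - 1)*(t + 2)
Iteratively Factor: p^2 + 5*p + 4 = (p + 1)*(p + 4)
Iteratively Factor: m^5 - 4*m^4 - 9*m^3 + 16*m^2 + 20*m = (m)*(m^4 - 4*m^3 - 9*m^2 + 16*m + 20) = m*(m - 2)*(m^3 - 2*m^2 - 13*m - 10) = m*(m - 2)*(m + 1)*(m^2 - 3*m - 10) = m*(m - 2)*(m + 1)*(m + 2)*(m - 5)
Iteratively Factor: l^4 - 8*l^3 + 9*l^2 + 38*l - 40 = (l - 4)*(l^3 - 4*l^2 - 7*l + 10) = (l - 5)*(l - 4)*(l^2 + l - 2) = (l - 5)*(l - 4)*(l - 1)*(l + 2)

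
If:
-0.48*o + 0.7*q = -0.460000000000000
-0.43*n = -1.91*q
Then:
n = 4.44186046511628*q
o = 1.45833333333333*q + 0.958333333333333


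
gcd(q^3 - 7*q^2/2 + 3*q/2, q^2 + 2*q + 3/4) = 1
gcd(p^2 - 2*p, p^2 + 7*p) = p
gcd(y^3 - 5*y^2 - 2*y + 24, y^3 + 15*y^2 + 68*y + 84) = y + 2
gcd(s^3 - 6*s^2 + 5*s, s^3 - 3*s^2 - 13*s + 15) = s^2 - 6*s + 5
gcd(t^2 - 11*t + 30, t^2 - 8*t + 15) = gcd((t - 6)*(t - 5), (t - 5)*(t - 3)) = t - 5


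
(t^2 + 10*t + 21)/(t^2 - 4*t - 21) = (t + 7)/(t - 7)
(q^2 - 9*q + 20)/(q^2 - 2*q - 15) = (q - 4)/(q + 3)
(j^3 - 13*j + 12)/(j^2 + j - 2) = (j^2 + j - 12)/(j + 2)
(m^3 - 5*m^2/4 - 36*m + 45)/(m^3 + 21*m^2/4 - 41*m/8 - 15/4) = 2*(m - 6)/(2*m + 1)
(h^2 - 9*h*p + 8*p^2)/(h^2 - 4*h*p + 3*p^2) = (-h + 8*p)/(-h + 3*p)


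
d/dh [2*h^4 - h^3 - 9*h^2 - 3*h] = 8*h^3 - 3*h^2 - 18*h - 3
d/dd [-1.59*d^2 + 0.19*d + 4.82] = 0.19 - 3.18*d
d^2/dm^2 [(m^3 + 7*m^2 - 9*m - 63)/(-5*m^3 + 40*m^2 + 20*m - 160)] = 2*(-3*m^6 + 3*m^5 + 54*m^4 - 380*m^3 + 924*m^2 + 768*m + 2224)/(m^9 - 24*m^8 + 180*m^7 - 224*m^6 - 2256*m^5 + 4992*m^4 + 9152*m^3 - 23040*m^2 - 12288*m + 32768)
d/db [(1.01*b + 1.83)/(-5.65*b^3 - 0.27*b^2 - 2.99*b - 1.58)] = (11.413*b^3 + 31.2912*b^2 + 0.9882*b + 3.8759)/(31.9225*b^6 + 3.051*b^5 + 33.8599*b^4 + 19.4686*b^3 + 9.7933*b^2 + 9.4484*b + 2.4964)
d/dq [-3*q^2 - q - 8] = -6*q - 1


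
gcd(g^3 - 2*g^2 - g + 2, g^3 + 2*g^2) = 1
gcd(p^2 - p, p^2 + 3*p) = p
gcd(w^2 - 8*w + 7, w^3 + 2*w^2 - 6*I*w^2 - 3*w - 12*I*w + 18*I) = w - 1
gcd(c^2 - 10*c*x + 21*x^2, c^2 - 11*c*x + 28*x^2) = -c + 7*x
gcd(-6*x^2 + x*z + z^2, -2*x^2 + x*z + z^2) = 1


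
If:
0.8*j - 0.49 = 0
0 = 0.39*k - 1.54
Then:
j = 0.61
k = 3.95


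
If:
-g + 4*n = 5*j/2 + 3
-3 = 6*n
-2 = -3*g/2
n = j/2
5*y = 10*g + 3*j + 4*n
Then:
No Solution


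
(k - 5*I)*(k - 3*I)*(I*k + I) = I*k^3 + 8*k^2 + I*k^2 + 8*k - 15*I*k - 15*I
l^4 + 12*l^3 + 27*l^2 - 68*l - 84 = (l - 2)*(l + 1)*(l + 6)*(l + 7)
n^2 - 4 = (n - 2)*(n + 2)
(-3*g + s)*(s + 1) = -3*g*s - 3*g + s^2 + s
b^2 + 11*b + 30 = (b + 5)*(b + 6)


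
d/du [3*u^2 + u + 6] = 6*u + 1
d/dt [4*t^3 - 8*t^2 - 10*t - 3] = 12*t^2 - 16*t - 10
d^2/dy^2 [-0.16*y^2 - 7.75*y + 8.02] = -0.320000000000000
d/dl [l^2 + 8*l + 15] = 2*l + 8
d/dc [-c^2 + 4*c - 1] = 4 - 2*c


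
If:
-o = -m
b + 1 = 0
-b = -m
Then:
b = -1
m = -1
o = -1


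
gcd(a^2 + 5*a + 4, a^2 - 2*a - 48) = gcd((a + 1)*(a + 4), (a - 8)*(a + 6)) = 1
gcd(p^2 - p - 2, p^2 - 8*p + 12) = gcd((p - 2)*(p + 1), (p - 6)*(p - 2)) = p - 2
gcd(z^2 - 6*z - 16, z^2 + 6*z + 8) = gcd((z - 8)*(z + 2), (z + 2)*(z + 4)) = z + 2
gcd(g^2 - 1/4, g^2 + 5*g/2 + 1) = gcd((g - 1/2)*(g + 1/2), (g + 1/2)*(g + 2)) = g + 1/2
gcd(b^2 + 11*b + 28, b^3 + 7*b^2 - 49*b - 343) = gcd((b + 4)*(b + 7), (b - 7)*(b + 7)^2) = b + 7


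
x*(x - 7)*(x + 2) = x^3 - 5*x^2 - 14*x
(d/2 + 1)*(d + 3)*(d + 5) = d^3/2 + 5*d^2 + 31*d/2 + 15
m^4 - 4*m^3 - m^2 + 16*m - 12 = (m - 3)*(m - 2)*(m - 1)*(m + 2)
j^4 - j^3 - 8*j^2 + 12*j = j*(j - 2)^2*(j + 3)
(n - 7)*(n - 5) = n^2 - 12*n + 35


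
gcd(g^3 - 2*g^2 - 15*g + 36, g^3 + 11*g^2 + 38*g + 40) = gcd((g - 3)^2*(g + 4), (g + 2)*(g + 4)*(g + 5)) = g + 4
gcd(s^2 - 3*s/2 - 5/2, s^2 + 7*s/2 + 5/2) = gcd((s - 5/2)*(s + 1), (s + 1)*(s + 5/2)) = s + 1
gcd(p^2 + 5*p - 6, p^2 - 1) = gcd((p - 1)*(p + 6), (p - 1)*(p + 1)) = p - 1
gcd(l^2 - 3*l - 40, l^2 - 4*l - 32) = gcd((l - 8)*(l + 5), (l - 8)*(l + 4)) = l - 8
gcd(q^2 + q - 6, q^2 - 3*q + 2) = q - 2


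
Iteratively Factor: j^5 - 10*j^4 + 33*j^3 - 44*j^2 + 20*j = (j)*(j^4 - 10*j^3 + 33*j^2 - 44*j + 20) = j*(j - 1)*(j^3 - 9*j^2 + 24*j - 20) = j*(j - 2)*(j - 1)*(j^2 - 7*j + 10) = j*(j - 2)^2*(j - 1)*(j - 5)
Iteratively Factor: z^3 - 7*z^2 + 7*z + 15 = (z - 3)*(z^2 - 4*z - 5) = (z - 5)*(z - 3)*(z + 1)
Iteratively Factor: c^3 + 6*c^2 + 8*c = (c + 4)*(c^2 + 2*c) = c*(c + 4)*(c + 2)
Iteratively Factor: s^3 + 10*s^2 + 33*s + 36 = (s + 3)*(s^2 + 7*s + 12) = (s + 3)*(s + 4)*(s + 3)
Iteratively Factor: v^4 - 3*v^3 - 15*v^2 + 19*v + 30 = (v + 1)*(v^3 - 4*v^2 - 11*v + 30) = (v - 2)*(v + 1)*(v^2 - 2*v - 15) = (v - 5)*(v - 2)*(v + 1)*(v + 3)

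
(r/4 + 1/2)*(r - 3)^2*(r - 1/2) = r^4/4 - 9*r^3/8 - r^2/4 + 39*r/8 - 9/4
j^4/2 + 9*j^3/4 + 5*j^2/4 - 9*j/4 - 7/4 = (j/2 + 1/2)*(j - 1)*(j + 1)*(j + 7/2)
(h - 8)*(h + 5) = h^2 - 3*h - 40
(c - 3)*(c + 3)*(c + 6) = c^3 + 6*c^2 - 9*c - 54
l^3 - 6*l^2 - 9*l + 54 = (l - 6)*(l - 3)*(l + 3)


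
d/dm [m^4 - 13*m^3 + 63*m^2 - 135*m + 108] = 4*m^3 - 39*m^2 + 126*m - 135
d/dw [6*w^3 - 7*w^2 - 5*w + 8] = 18*w^2 - 14*w - 5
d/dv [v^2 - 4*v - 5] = 2*v - 4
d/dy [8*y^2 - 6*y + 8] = 16*y - 6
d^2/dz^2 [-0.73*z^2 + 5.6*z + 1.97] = -1.46000000000000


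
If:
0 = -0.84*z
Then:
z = 0.00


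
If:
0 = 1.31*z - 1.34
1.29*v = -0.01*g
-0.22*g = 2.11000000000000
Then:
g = -9.59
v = 0.07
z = 1.02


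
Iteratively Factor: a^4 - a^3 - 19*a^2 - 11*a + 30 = (a - 5)*(a^3 + 4*a^2 + a - 6) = (a - 5)*(a + 2)*(a^2 + 2*a - 3) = (a - 5)*(a - 1)*(a + 2)*(a + 3)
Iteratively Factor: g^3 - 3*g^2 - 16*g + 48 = (g - 3)*(g^2 - 16) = (g - 3)*(g + 4)*(g - 4)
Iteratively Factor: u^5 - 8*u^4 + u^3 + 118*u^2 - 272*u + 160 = (u - 2)*(u^4 - 6*u^3 - 11*u^2 + 96*u - 80) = (u - 4)*(u - 2)*(u^3 - 2*u^2 - 19*u + 20) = (u - 5)*(u - 4)*(u - 2)*(u^2 + 3*u - 4) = (u - 5)*(u - 4)*(u - 2)*(u - 1)*(u + 4)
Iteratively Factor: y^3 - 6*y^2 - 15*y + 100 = (y - 5)*(y^2 - y - 20) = (y - 5)*(y + 4)*(y - 5)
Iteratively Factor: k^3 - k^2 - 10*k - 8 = (k + 1)*(k^2 - 2*k - 8) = (k + 1)*(k + 2)*(k - 4)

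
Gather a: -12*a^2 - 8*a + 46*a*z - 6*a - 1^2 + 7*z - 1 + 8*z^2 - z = -12*a^2 + a*(46*z - 14) + 8*z^2 + 6*z - 2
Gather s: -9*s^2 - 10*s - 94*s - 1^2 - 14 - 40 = -9*s^2 - 104*s - 55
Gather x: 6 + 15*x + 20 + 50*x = 65*x + 26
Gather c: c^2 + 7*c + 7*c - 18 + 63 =c^2 + 14*c + 45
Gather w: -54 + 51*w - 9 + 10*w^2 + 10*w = 10*w^2 + 61*w - 63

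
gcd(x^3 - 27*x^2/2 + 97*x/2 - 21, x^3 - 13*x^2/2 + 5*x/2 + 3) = x - 6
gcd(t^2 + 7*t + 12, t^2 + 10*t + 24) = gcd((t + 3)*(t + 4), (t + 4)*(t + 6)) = t + 4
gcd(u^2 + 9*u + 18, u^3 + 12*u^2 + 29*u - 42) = u + 6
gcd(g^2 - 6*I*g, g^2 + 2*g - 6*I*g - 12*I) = g - 6*I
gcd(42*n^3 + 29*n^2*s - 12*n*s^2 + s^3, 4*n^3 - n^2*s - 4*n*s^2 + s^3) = n + s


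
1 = 1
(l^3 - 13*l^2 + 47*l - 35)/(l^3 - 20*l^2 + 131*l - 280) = (l - 1)/(l - 8)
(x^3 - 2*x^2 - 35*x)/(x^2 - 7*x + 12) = x*(x^2 - 2*x - 35)/(x^2 - 7*x + 12)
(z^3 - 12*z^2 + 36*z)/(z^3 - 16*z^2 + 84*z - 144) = z/(z - 4)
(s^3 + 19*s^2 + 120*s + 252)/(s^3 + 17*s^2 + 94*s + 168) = (s + 6)/(s + 4)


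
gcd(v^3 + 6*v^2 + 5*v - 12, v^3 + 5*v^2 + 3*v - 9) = v^2 + 2*v - 3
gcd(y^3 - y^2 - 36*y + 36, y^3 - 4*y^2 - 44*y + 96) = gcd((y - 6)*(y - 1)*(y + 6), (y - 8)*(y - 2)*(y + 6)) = y + 6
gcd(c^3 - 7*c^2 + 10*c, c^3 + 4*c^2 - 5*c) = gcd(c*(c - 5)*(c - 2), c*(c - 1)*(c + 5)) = c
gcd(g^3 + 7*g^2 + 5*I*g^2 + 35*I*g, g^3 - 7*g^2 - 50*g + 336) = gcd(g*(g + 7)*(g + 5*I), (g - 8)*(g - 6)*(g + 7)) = g + 7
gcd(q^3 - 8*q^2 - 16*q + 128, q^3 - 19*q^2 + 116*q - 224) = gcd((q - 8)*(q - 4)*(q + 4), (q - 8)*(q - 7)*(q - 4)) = q^2 - 12*q + 32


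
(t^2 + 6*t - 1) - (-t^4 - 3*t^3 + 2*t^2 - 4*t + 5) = t^4 + 3*t^3 - t^2 + 10*t - 6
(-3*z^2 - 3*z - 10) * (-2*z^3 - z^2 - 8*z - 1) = 6*z^5 + 9*z^4 + 47*z^3 + 37*z^2 + 83*z + 10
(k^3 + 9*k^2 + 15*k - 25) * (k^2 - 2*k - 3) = k^5 + 7*k^4 - 6*k^3 - 82*k^2 + 5*k + 75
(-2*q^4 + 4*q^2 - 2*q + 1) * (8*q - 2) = -16*q^5 + 4*q^4 + 32*q^3 - 24*q^2 + 12*q - 2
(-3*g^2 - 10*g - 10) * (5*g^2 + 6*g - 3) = -15*g^4 - 68*g^3 - 101*g^2 - 30*g + 30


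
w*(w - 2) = w^2 - 2*w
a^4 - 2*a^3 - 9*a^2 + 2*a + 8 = (a - 4)*(a - 1)*(a + 1)*(a + 2)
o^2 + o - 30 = (o - 5)*(o + 6)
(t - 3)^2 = t^2 - 6*t + 9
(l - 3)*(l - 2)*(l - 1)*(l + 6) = l^4 - 25*l^2 + 60*l - 36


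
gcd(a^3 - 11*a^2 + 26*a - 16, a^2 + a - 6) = a - 2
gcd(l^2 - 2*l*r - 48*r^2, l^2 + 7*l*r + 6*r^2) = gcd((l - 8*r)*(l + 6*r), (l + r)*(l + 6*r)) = l + 6*r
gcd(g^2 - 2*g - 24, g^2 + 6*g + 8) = g + 4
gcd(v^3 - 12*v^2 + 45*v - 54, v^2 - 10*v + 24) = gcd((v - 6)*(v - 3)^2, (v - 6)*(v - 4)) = v - 6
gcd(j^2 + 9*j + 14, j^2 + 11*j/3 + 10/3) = j + 2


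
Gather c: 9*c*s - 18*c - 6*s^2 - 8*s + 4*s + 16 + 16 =c*(9*s - 18) - 6*s^2 - 4*s + 32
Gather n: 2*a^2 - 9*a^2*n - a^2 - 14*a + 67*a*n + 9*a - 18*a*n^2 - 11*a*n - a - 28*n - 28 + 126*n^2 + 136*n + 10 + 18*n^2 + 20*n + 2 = a^2 - 6*a + n^2*(144 - 18*a) + n*(-9*a^2 + 56*a + 128) - 16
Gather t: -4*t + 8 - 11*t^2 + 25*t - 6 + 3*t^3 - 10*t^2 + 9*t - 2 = 3*t^3 - 21*t^2 + 30*t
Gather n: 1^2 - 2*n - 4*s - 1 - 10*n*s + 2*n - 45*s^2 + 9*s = -10*n*s - 45*s^2 + 5*s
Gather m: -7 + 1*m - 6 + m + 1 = 2*m - 12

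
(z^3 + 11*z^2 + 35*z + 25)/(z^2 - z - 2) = (z^2 + 10*z + 25)/(z - 2)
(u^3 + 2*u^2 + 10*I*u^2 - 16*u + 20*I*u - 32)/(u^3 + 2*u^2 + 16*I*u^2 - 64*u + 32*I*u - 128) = (u + 2*I)/(u + 8*I)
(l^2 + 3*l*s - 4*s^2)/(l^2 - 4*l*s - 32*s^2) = (-l + s)/(-l + 8*s)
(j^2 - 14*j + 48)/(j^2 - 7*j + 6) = (j - 8)/(j - 1)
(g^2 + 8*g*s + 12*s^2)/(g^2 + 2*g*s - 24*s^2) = (-g - 2*s)/(-g + 4*s)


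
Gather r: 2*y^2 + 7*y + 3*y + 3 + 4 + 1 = 2*y^2 + 10*y + 8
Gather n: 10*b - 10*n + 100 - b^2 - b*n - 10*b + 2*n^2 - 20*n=-b^2 + 2*n^2 + n*(-b - 30) + 100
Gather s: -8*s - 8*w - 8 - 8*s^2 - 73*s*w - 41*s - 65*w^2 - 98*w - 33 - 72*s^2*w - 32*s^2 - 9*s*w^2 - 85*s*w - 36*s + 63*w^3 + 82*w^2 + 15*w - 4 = s^2*(-72*w - 40) + s*(-9*w^2 - 158*w - 85) + 63*w^3 + 17*w^2 - 91*w - 45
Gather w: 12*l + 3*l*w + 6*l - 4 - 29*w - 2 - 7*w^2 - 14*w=18*l - 7*w^2 + w*(3*l - 43) - 6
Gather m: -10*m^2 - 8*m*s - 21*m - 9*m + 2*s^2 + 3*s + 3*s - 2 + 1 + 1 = -10*m^2 + m*(-8*s - 30) + 2*s^2 + 6*s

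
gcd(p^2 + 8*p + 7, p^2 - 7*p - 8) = p + 1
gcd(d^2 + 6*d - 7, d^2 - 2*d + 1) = d - 1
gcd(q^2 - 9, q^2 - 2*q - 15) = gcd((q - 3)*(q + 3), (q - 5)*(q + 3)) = q + 3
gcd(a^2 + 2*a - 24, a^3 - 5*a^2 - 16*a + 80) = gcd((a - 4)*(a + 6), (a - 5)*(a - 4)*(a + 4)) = a - 4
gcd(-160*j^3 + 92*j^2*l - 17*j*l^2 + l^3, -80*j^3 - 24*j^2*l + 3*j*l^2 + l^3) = 5*j - l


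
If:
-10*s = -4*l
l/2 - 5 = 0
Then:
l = 10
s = 4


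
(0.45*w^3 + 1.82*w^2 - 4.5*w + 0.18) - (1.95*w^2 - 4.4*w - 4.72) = 0.45*w^3 - 0.13*w^2 - 0.0999999999999996*w + 4.9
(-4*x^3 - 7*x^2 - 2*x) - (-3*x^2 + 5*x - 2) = -4*x^3 - 4*x^2 - 7*x + 2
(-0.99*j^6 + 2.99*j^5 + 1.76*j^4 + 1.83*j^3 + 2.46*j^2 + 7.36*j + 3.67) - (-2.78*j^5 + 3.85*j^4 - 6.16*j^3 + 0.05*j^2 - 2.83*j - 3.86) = -0.99*j^6 + 5.77*j^5 - 2.09*j^4 + 7.99*j^3 + 2.41*j^2 + 10.19*j + 7.53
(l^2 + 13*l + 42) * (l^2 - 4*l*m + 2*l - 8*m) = l^4 - 4*l^3*m + 15*l^3 - 60*l^2*m + 68*l^2 - 272*l*m + 84*l - 336*m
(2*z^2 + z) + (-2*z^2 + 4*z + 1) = 5*z + 1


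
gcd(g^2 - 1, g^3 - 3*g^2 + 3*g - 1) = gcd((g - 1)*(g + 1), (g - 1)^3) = g - 1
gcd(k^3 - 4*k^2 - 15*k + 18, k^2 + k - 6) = k + 3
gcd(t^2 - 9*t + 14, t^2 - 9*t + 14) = t^2 - 9*t + 14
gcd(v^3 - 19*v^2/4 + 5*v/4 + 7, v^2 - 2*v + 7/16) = v - 7/4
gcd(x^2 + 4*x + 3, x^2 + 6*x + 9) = x + 3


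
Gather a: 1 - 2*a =1 - 2*a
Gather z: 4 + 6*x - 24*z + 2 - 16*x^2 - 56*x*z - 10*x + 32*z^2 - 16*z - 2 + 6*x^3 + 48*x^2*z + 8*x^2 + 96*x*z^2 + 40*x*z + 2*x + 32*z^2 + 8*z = 6*x^3 - 8*x^2 - 2*x + z^2*(96*x + 64) + z*(48*x^2 - 16*x - 32) + 4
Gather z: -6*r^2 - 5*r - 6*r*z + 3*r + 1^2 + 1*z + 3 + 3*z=-6*r^2 - 2*r + z*(4 - 6*r) + 4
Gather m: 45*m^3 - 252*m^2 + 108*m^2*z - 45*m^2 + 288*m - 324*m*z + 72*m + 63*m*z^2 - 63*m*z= 45*m^3 + m^2*(108*z - 297) + m*(63*z^2 - 387*z + 360)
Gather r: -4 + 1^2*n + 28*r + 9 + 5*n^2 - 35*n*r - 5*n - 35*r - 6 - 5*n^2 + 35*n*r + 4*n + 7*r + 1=0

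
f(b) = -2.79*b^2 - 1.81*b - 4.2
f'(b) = -5.58*b - 1.81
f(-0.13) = -4.01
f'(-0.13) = -1.08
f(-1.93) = -11.10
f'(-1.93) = 8.96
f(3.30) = -40.56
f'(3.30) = -20.22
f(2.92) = -33.27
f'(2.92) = -18.10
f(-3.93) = -40.18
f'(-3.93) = 20.12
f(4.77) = -76.31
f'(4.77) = -28.43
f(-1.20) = -6.05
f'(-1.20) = 4.89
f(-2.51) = -17.23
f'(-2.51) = 12.20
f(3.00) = -34.74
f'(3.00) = -18.55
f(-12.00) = -384.24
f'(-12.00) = 65.15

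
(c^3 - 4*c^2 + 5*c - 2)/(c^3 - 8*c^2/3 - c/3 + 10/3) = 3*(c^2 - 2*c + 1)/(3*c^2 - 2*c - 5)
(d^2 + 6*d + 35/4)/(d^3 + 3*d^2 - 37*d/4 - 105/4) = 1/(d - 3)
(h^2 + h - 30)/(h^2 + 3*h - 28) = (h^2 + h - 30)/(h^2 + 3*h - 28)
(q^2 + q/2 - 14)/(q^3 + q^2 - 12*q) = (q - 7/2)/(q*(q - 3))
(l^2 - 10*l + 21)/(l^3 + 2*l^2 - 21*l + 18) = (l - 7)/(l^2 + 5*l - 6)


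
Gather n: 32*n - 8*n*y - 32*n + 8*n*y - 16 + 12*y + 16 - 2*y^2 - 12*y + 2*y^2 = 0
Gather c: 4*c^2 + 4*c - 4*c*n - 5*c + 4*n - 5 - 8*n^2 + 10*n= 4*c^2 + c*(-4*n - 1) - 8*n^2 + 14*n - 5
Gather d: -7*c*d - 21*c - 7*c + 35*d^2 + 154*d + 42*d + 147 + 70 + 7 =-28*c + 35*d^2 + d*(196 - 7*c) + 224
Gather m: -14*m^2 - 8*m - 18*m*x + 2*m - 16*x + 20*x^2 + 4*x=-14*m^2 + m*(-18*x - 6) + 20*x^2 - 12*x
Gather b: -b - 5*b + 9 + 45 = 54 - 6*b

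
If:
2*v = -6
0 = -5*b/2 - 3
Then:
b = -6/5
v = -3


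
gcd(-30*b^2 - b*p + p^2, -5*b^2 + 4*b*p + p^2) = 5*b + p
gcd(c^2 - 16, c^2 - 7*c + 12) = c - 4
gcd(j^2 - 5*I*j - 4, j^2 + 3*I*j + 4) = j - I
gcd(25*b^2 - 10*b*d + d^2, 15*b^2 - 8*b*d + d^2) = 5*b - d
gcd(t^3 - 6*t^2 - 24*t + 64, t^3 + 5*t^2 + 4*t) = t + 4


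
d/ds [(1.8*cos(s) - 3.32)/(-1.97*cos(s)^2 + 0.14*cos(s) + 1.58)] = (-3.546*cos(s)^2 + 13.0808*cos(s) - 3.3088)*sin(s)/(3.8809*cos(s)^4 - 0.5516*cos(s)^3 - 6.2056*cos(s)^2 + 0.4424*cos(s) + 2.4964)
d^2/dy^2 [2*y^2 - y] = 4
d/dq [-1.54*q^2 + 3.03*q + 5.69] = 3.03 - 3.08*q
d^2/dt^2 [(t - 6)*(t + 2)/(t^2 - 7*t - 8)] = 6*(t^3 - 4*t^2 + 52*t - 132)/(t^6 - 21*t^5 + 123*t^4 - 7*t^3 - 984*t^2 - 1344*t - 512)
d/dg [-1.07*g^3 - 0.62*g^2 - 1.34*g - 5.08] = -3.21*g^2 - 1.24*g - 1.34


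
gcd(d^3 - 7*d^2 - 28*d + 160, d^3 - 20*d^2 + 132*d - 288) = d - 8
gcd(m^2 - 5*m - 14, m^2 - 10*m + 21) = m - 7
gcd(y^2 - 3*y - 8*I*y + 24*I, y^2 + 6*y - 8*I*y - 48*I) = y - 8*I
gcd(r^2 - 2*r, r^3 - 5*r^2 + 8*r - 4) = r - 2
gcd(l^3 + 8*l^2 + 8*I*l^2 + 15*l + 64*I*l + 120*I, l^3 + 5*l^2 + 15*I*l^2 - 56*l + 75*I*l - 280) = l^2 + l*(5 + 8*I) + 40*I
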